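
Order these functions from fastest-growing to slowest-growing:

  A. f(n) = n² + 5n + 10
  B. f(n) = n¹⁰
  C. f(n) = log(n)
B > A > C

Comparing growth rates:
B = n¹⁰ is O(n¹⁰)
A = n² + 5n + 10 is O(n²)
C = log(n) is O(log n)

Therefore, the order from fastest to slowest is: B > A > C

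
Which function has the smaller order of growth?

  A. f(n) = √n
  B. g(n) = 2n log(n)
A

f(n) = √n is O(√n), while g(n) = 2n log(n) is O(n log n).
Since O(√n) grows slower than O(n log n), f(n) is dominated.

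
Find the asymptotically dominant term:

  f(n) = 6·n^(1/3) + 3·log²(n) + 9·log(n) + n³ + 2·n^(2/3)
n³

Looking at each term:
  - 6·n^(1/3) is O(n^(1/3))
  - 3·log²(n) is O(log² n)
  - 9·log(n) is O(log n)
  - n³ is O(n³)
  - 2·n^(2/3) is O(n^(2/3))

The term n³ (O(n³)) grows fastest and dominates all others.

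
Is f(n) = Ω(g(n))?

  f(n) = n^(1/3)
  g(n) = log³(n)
True

f(n) = n^(1/3) is O(n^(1/3)), and g(n) = log³(n) is O(log³ n).
Since O(n^(1/3)) grows at least as fast as O(log³ n), f(n) = Ω(g(n)) is true.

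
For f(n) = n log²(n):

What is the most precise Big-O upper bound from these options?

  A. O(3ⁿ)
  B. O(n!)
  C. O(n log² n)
C

f(n) = n log²(n) is O(n log² n).
All listed options are valid Big-O bounds (upper bounds),
but O(n log² n) is the tightest (smallest valid bound).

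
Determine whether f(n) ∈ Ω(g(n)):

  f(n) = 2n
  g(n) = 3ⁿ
False

f(n) = 2n is O(n), and g(n) = 3ⁿ is O(3ⁿ).
Since O(n) grows slower than O(3ⁿ), f(n) = Ω(g(n)) is false.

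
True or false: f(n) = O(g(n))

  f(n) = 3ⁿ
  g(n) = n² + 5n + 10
False

f(n) = 3ⁿ is O(3ⁿ), and g(n) = n² + 5n + 10 is O(n²).
Since O(3ⁿ) grows faster than O(n²), f(n) = O(g(n)) is false.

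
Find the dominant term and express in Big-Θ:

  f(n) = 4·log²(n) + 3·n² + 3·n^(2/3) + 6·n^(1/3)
Θ(n²)

Order the terms by growth rate: 4·log²(n) ≺ 6·n^(1/3) ≺ 3·n^(2/3) ≺ 3·n².
The fastest-growing term 3·n² dominates as n → ∞; dropping its constant factor gives Θ(n²).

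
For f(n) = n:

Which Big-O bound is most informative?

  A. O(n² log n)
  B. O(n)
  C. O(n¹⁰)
B

f(n) = n is O(n).
All listed options are valid Big-O bounds (upper bounds),
but O(n) is the tightest (smallest valid bound).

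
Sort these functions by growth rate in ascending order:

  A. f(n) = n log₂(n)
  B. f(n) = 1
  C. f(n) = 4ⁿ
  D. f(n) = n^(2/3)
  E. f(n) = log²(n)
B < E < D < A < C

Comparing growth rates:
B = 1 is O(1)
E = log²(n) is O(log² n)
D = n^(2/3) is O(n^(2/3))
A = n log₂(n) is O(n log n)
C = 4ⁿ is O(4ⁿ)

Therefore, the order from slowest to fastest is: B < E < D < A < C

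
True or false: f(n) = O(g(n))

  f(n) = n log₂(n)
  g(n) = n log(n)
True

f(n) = n log₂(n) and g(n) = n log(n) are both O(n log n).
Big-O permits equal growth rates (f ≤ c·g for some c), so f(n) = O(g(n)) is true.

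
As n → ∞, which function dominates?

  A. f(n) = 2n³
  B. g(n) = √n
A

f(n) = 2n³ is O(n³), while g(n) = √n is O(√n).
Since O(n³) grows faster than O(√n), f(n) dominates.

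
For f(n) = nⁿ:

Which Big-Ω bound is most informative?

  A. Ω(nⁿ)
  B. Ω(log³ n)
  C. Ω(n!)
A

f(n) = nⁿ is Ω(nⁿ).
All listed options are valid Big-Ω bounds (lower bounds),
but Ω(nⁿ) is the tightest (largest valid bound).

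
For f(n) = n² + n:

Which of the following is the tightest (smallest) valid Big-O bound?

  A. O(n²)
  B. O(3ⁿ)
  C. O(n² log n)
A

f(n) = n² + n is O(n²).
All listed options are valid Big-O bounds (upper bounds),
but O(n²) is the tightest (smallest valid bound).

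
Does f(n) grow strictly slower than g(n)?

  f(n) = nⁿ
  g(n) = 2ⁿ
False

f(n) = nⁿ is O(nⁿ), and g(n) = 2ⁿ is O(2ⁿ).
Since O(nⁿ) grows faster than or equal to O(2ⁿ), f(n) = o(g(n)) is false.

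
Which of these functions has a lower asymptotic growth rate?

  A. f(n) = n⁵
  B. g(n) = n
B

f(n) = n⁵ is O(n⁵), while g(n) = n is O(n).
Since O(n) grows slower than O(n⁵), g(n) is dominated.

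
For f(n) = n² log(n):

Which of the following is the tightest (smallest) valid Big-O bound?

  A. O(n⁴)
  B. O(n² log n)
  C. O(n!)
B

f(n) = n² log(n) is O(n² log n).
All listed options are valid Big-O bounds (upper bounds),
but O(n² log n) is the tightest (smallest valid bound).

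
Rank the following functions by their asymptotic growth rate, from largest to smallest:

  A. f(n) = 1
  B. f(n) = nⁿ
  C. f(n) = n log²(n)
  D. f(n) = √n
B > C > D > A

Comparing growth rates:
B = nⁿ is O(nⁿ)
C = n log²(n) is O(n log² n)
D = √n is O(√n)
A = 1 is O(1)

Therefore, the order from fastest to slowest is: B > C > D > A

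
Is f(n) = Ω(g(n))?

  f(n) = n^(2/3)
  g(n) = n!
False

f(n) = n^(2/3) is O(n^(2/3)), and g(n) = n! is O(n!).
Since O(n^(2/3)) grows slower than O(n!), f(n) = Ω(g(n)) is false.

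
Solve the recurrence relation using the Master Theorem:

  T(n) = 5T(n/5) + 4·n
Θ(n log n)

Master Theorem: a = 5, b = 5, f(n) = 4·n.
Compute the critical exponent d = log₅(5) = 1.
Compare f(n) = Θ(n) against n^d:
  k = 1 = d, so f(n) = Θ(n^d) — Case 2.
  Work is balanced across levels: T(n) = Θ(n^d log n) = Θ(n log n).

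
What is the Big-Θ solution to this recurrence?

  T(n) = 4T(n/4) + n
Θ(n log n)

Master Theorem: a = 4, b = 4, f(n) = n.
Compute the critical exponent d = log₄(4) = 1.
Compare f(n) = Θ(n) against n^d:
  k = 1 = d, so f(n) = Θ(n^d) — Case 2.
  Work is balanced across levels: T(n) = Θ(n^d log n) = Θ(n log n).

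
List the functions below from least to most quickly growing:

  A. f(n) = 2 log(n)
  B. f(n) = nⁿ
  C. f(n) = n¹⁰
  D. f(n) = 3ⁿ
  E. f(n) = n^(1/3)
A < E < C < D < B

Comparing growth rates:
A = 2 log(n) is O(log n)
E = n^(1/3) is O(n^(1/3))
C = n¹⁰ is O(n¹⁰)
D = 3ⁿ is O(3ⁿ)
B = nⁿ is O(nⁿ)

Therefore, the order from slowest to fastest is: A < E < C < D < B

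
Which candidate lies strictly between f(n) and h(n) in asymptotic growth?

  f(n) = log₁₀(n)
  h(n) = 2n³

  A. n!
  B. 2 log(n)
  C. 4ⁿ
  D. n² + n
D

We need g(n) with log₁₀(n) = o(g(n)) and g(n) = o(2n³), i.e. O(log n) ≺ g ≺ O(n³).
Check each option:
  A. n! — O(n!) does not grow strictly slower than h(n)
  B. 2 log(n) — O(log n) does not grow strictly faster than f(n)
  C. 4ⁿ — O(4ⁿ) does not grow strictly slower than h(n)
  D. n² + n — O(n²) is strictly between O(log n) and O(n³) ✓

Only option D (n² + n) lies strictly between.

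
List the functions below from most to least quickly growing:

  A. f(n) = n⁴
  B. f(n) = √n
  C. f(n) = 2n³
A > C > B

Comparing growth rates:
A = n⁴ is O(n⁴)
C = 2n³ is O(n³)
B = √n is O(√n)

Therefore, the order from fastest to slowest is: A > C > B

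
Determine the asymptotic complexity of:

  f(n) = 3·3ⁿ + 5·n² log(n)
O(3ⁿ)

The dominant term in 3·3ⁿ + 5·n² log(n) is 3·3ⁿ, which is Θ(3ⁿ).
Lower-order terms (5·n² log(n)) are asymptotically negligible.
Constants are absorbed, so the tightest bound is O(3ⁿ).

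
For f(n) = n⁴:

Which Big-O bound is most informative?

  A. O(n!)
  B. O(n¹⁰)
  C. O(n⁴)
C

f(n) = n⁴ is O(n⁴).
All listed options are valid Big-O bounds (upper bounds),
but O(n⁴) is the tightest (smallest valid bound).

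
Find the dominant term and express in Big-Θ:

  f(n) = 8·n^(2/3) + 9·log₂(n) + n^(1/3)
Θ(n^(2/3))

Order the terms by growth rate: 9·log₂(n) ≺ n^(1/3) ≺ 8·n^(2/3).
The fastest-growing term 8·n^(2/3) dominates as n → ∞; dropping its constant factor gives Θ(n^(2/3)).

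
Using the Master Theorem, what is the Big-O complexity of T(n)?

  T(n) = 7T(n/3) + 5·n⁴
Θ(n⁴)

Master Theorem: a = 7, b = 3, f(n) = 5·n⁴.
Compute the critical exponent d = log₃(7) = 1.771.
Compare f(n) = Θ(n⁴) against n^d:
  k = 4 > d = 1.771, so f(n) = Ω(n^(d+ε)) — Case 3.
  Regularity: a·(n/b)^4/n^4 = a/b^4 = 7/81 < 1 ✓.
  The top-level work dominates: T(n) = Θ(f(n)) = Θ(n⁴).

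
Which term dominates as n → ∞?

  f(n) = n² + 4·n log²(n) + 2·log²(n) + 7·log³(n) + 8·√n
n²

Looking at each term:
  - n² is O(n²)
  - 4·n log²(n) is O(n log² n)
  - 2·log²(n) is O(log² n)
  - 7·log³(n) is O(log³ n)
  - 8·√n is O(√n)

The term n² (O(n²)) grows fastest and dominates all others.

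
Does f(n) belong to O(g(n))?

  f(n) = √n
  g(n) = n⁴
True

f(n) = √n is O(√n), and g(n) = n⁴ is O(n⁴).
Since O(√n) ⊆ O(n⁴) (f grows no faster than g), f(n) = O(g(n)) is true.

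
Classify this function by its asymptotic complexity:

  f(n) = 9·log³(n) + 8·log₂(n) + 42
O(log³ n)

The dominant term in 9·log³(n) + 8·log₂(n) + 42 is 9·log³(n), which is Θ(log³ n).
Lower-order terms (8·log₂(n), 42) are asymptotically negligible.
Constants are absorbed, so the tightest bound is O(log³ n).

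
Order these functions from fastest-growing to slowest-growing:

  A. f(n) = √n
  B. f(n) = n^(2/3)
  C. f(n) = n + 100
C > B > A

Comparing growth rates:
C = n + 100 is O(n)
B = n^(2/3) is O(n^(2/3))
A = √n is O(√n)

Therefore, the order from fastest to slowest is: C > B > A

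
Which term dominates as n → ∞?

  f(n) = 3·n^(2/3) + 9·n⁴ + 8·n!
8·n!

Looking at each term:
  - 3·n^(2/3) is O(n^(2/3))
  - 9·n⁴ is O(n⁴)
  - 8·n! is O(n!)

The term 8·n! (O(n!)) grows fastest and dominates all others.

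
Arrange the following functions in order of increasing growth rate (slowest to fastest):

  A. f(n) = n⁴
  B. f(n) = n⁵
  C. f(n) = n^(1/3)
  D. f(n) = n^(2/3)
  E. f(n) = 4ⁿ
C < D < A < B < E

Comparing growth rates:
C = n^(1/3) is O(n^(1/3))
D = n^(2/3) is O(n^(2/3))
A = n⁴ is O(n⁴)
B = n⁵ is O(n⁵)
E = 4ⁿ is O(4ⁿ)

Therefore, the order from slowest to fastest is: C < D < A < B < E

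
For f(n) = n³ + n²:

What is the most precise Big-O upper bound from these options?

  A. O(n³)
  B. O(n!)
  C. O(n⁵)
A

f(n) = n³ + n² is O(n³).
All listed options are valid Big-O bounds (upper bounds),
but O(n³) is the tightest (smallest valid bound).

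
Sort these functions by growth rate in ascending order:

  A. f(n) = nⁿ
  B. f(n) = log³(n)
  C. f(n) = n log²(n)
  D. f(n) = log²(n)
D < B < C < A

Comparing growth rates:
D = log²(n) is O(log² n)
B = log³(n) is O(log³ n)
C = n log²(n) is O(n log² n)
A = nⁿ is O(nⁿ)

Therefore, the order from slowest to fastest is: D < B < C < A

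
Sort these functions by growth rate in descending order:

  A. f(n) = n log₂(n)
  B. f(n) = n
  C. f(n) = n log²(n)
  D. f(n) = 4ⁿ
D > C > A > B

Comparing growth rates:
D = 4ⁿ is O(4ⁿ)
C = n log²(n) is O(n log² n)
A = n log₂(n) is O(n log n)
B = n is O(n)

Therefore, the order from fastest to slowest is: D > C > A > B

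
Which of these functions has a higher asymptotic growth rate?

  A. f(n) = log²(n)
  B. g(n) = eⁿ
B

f(n) = log²(n) is O(log² n), while g(n) = eⁿ is O(eⁿ).
Since O(eⁿ) grows faster than O(log² n), g(n) dominates.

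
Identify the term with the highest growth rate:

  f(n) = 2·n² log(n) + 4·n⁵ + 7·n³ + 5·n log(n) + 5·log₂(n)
4·n⁵

Looking at each term:
  - 2·n² log(n) is O(n² log n)
  - 4·n⁵ is O(n⁵)
  - 7·n³ is O(n³)
  - 5·n log(n) is O(n log n)
  - 5·log₂(n) is O(log n)

The term 4·n⁵ (O(n⁵)) grows fastest and dominates all others.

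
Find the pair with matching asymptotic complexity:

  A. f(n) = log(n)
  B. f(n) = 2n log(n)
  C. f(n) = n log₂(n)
B and C

Examining each function:
  A. log(n) is O(log n)
  B. 2n log(n) is O(n log n)
  C. n log₂(n) is O(n log n)

Functions B and C both have the same complexity class.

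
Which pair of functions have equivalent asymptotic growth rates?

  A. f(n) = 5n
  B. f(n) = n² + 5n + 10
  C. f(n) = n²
B and C

Examining each function:
  A. 5n is O(n)
  B. n² + 5n + 10 is O(n²)
  C. n² is O(n²)

Functions B and C both have the same complexity class.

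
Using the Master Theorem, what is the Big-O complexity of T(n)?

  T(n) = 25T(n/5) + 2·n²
Θ(n² log n)

Master Theorem: a = 25, b = 5, f(n) = 2·n².
Compute the critical exponent d = log₅(25) = 2.
Compare f(n) = Θ(n²) against n^d:
  k = 2 = d, so f(n) = Θ(n^d) — Case 2.
  Work is balanced across levels: T(n) = Θ(n^d log n) = Θ(n² log n).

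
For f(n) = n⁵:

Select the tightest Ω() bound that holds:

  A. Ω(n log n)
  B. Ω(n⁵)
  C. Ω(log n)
B

f(n) = n⁵ is Ω(n⁵).
All listed options are valid Big-Ω bounds (lower bounds),
but Ω(n⁵) is the tightest (largest valid bound).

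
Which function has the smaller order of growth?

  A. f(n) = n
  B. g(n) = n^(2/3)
B

f(n) = n is O(n), while g(n) = n^(2/3) is O(n^(2/3)).
Since O(n^(2/3)) grows slower than O(n), g(n) is dominated.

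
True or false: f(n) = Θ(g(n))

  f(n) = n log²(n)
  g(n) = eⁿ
False

f(n) = n log²(n) is O(n log² n), and g(n) = eⁿ is O(eⁿ).
Since they have different growth rates, f(n) = Θ(g(n)) is false.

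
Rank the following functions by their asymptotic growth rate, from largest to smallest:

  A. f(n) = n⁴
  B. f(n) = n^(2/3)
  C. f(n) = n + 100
A > C > B

Comparing growth rates:
A = n⁴ is O(n⁴)
C = n + 100 is O(n)
B = n^(2/3) is O(n^(2/3))

Therefore, the order from fastest to slowest is: A > C > B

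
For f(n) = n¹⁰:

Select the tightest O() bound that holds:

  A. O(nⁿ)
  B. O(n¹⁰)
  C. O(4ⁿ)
B

f(n) = n¹⁰ is O(n¹⁰).
All listed options are valid Big-O bounds (upper bounds),
but O(n¹⁰) is the tightest (smallest valid bound).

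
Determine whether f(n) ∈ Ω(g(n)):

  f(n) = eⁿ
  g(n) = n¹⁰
True

f(n) = eⁿ is O(eⁿ), and g(n) = n¹⁰ is O(n¹⁰).
Since O(eⁿ) grows at least as fast as O(n¹⁰), f(n) = Ω(g(n)) is true.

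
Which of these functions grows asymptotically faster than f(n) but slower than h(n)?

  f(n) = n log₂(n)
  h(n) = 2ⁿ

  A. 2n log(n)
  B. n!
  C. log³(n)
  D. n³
D

We need g(n) with n log₂(n) = o(g(n)) and g(n) = o(2ⁿ), i.e. O(n log n) ≺ g ≺ O(2ⁿ).
Check each option:
  A. 2n log(n) — O(n log n) does not grow strictly faster than f(n)
  B. n! — O(n!) does not grow strictly slower than h(n)
  C. log³(n) — O(log³ n) does not grow strictly faster than f(n)
  D. n³ — O(n³) is strictly between O(n log n) and O(2ⁿ) ✓

Only option D (n³) lies strictly between.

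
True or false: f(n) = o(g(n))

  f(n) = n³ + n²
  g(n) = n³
False

f(n) = n³ + n² is O(n³), and g(n) = n³ is O(n³).
Since they have the same growth rate, f(n) = o(g(n)) is false.
(f = o(g) requires f to grow strictly slower, not equal.)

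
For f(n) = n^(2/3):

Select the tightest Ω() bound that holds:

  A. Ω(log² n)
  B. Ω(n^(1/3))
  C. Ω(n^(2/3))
C

f(n) = n^(2/3) is Ω(n^(2/3)).
All listed options are valid Big-Ω bounds (lower bounds),
but Ω(n^(2/3)) is the tightest (largest valid bound).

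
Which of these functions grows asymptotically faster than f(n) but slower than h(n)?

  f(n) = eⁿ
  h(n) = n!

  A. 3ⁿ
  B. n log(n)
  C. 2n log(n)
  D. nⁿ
A

We need g(n) with eⁿ = o(g(n)) and g(n) = o(n!), i.e. O(eⁿ) ≺ g ≺ O(n!).
Check each option:
  A. 3ⁿ — O(3ⁿ) is strictly between O(eⁿ) and O(n!) ✓
  B. n log(n) — O(n log n) does not grow strictly faster than f(n)
  C. 2n log(n) — O(n log n) does not grow strictly faster than f(n)
  D. nⁿ — O(nⁿ) does not grow strictly slower than h(n)

Only option A (3ⁿ) lies strictly between.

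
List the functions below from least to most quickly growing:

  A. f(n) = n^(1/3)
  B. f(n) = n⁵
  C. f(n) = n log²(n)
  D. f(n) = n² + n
A < C < D < B

Comparing growth rates:
A = n^(1/3) is O(n^(1/3))
C = n log²(n) is O(n log² n)
D = n² + n is O(n²)
B = n⁵ is O(n⁵)

Therefore, the order from slowest to fastest is: A < C < D < B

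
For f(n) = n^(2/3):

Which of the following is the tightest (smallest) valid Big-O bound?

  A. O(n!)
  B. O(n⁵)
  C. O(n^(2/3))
C

f(n) = n^(2/3) is O(n^(2/3)).
All listed options are valid Big-O bounds (upper bounds),
but O(n^(2/3)) is the tightest (smallest valid bound).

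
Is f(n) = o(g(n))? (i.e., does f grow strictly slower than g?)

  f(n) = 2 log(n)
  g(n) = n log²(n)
True

f(n) = 2 log(n) is O(log n), and g(n) = n log²(n) is O(n log² n).
Since O(log n) grows strictly slower than O(n log² n), f(n) = o(g(n)) is true.
This means lim(n→∞) f(n)/g(n) = 0.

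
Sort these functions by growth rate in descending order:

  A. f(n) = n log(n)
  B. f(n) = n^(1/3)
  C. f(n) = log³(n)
A > B > C

Comparing growth rates:
A = n log(n) is O(n log n)
B = n^(1/3) is O(n^(1/3))
C = log³(n) is O(log³ n)

Therefore, the order from fastest to slowest is: A > B > C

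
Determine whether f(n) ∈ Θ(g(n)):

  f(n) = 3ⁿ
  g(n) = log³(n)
False

f(n) = 3ⁿ is O(3ⁿ), and g(n) = log³(n) is O(log³ n).
Since they have different growth rates, f(n) = Θ(g(n)) is false.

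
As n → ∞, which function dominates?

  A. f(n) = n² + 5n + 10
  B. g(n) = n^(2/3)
A

f(n) = n² + 5n + 10 is O(n²), while g(n) = n^(2/3) is O(n^(2/3)).
Since O(n²) grows faster than O(n^(2/3)), f(n) dominates.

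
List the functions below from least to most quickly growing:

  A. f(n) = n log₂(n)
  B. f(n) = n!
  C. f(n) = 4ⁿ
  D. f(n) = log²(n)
D < A < C < B

Comparing growth rates:
D = log²(n) is O(log² n)
A = n log₂(n) is O(n log n)
C = 4ⁿ is O(4ⁿ)
B = n! is O(n!)

Therefore, the order from slowest to fastest is: D < A < C < B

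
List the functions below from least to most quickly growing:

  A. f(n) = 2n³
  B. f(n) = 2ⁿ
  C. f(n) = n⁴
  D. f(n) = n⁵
A < C < D < B

Comparing growth rates:
A = 2n³ is O(n³)
C = n⁴ is O(n⁴)
D = n⁵ is O(n⁵)
B = 2ⁿ is O(2ⁿ)

Therefore, the order from slowest to fastest is: A < C < D < B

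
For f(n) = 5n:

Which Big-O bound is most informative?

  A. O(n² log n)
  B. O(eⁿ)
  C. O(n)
C

f(n) = 5n is O(n).
All listed options are valid Big-O bounds (upper bounds),
but O(n) is the tightest (smallest valid bound).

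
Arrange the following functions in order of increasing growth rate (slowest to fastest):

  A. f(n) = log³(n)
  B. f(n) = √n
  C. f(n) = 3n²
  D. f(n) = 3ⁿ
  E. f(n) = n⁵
A < B < C < E < D

Comparing growth rates:
A = log³(n) is O(log³ n)
B = √n is O(√n)
C = 3n² is O(n²)
E = n⁵ is O(n⁵)
D = 3ⁿ is O(3ⁿ)

Therefore, the order from slowest to fastest is: A < B < C < E < D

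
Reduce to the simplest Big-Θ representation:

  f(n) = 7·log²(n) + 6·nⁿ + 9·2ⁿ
Θ(nⁿ)

Order the terms by growth rate: 7·log²(n) ≺ 9·2ⁿ ≺ 6·nⁿ.
The fastest-growing term 6·nⁿ dominates as n → ∞; dropping its constant factor gives Θ(nⁿ).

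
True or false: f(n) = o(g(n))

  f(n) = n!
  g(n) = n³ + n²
False

f(n) = n! is O(n!), and g(n) = n³ + n² is O(n³).
Since O(n!) grows faster than or equal to O(n³), f(n) = o(g(n)) is false.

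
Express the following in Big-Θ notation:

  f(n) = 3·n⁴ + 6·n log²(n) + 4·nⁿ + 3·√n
Θ(nⁿ)

Order the terms by growth rate: 3·√n ≺ 6·n log²(n) ≺ 3·n⁴ ≺ 4·nⁿ.
The fastest-growing term 4·nⁿ dominates as n → ∞; dropping its constant factor gives Θ(nⁿ).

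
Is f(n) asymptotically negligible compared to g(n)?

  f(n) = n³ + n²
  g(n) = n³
False

f(n) = n³ + n² is O(n³), and g(n) = n³ is O(n³).
Since they have the same growth rate, f(n) = o(g(n)) is false.
(f = o(g) requires f to grow strictly slower, not equal.)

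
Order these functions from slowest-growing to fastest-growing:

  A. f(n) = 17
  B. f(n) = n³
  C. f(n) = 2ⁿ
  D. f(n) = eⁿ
A < B < C < D

Comparing growth rates:
A = 17 is O(1)
B = n³ is O(n³)
C = 2ⁿ is O(2ⁿ)
D = eⁿ is O(eⁿ)

Therefore, the order from slowest to fastest is: A < B < C < D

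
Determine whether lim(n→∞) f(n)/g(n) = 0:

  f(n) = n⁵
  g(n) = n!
True

f(n) = n⁵ is O(n⁵), and g(n) = n! is O(n!).
Since O(n⁵) grows strictly slower than O(n!), f(n) = o(g(n)) is true.
This means lim(n→∞) f(n)/g(n) = 0.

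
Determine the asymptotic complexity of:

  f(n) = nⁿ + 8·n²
O(nⁿ)

The dominant term in nⁿ + 8·n² is nⁿ, which is Θ(nⁿ).
Lower-order terms (8·n²) are asymptotically negligible.
Constants are absorbed, so the tightest bound is O(nⁿ).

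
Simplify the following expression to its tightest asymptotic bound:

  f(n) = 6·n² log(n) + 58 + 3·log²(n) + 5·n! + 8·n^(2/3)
Θ(n!)

Order the terms by growth rate: 58 ≺ 3·log²(n) ≺ 8·n^(2/3) ≺ 6·n² log(n) ≺ 5·n!.
The fastest-growing term 5·n! dominates as n → ∞; dropping its constant factor gives Θ(n!).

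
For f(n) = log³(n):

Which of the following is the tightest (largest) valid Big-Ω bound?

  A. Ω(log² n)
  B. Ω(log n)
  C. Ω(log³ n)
C

f(n) = log³(n) is Ω(log³ n).
All listed options are valid Big-Ω bounds (lower bounds),
but Ω(log³ n) is the tightest (largest valid bound).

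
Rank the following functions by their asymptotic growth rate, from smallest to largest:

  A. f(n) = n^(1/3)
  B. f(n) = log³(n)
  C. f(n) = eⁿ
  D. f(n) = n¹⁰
B < A < D < C

Comparing growth rates:
B = log³(n) is O(log³ n)
A = n^(1/3) is O(n^(1/3))
D = n¹⁰ is O(n¹⁰)
C = eⁿ is O(eⁿ)

Therefore, the order from slowest to fastest is: B < A < D < C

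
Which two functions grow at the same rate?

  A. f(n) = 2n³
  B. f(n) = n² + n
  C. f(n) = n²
B and C

Examining each function:
  A. 2n³ is O(n³)
  B. n² + n is O(n²)
  C. n² is O(n²)

Functions B and C both have the same complexity class.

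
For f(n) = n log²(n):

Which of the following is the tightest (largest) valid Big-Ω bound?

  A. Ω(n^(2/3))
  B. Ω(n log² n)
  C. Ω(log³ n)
B

f(n) = n log²(n) is Ω(n log² n).
All listed options are valid Big-Ω bounds (lower bounds),
but Ω(n log² n) is the tightest (largest valid bound).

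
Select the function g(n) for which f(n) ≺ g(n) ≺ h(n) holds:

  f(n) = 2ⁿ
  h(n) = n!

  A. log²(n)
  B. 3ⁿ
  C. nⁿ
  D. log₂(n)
B

We need g(n) with 2ⁿ = o(g(n)) and g(n) = o(n!), i.e. O(2ⁿ) ≺ g ≺ O(n!).
Check each option:
  A. log²(n) — O(log² n) does not grow strictly faster than f(n)
  B. 3ⁿ — O(3ⁿ) is strictly between O(2ⁿ) and O(n!) ✓
  C. nⁿ — O(nⁿ) does not grow strictly slower than h(n)
  D. log₂(n) — O(log n) does not grow strictly faster than f(n)

Only option B (3ⁿ) lies strictly between.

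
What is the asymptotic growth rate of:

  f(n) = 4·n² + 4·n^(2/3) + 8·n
Θ(n²)

Order the terms by growth rate: 4·n^(2/3) ≺ 8·n ≺ 4·n².
The fastest-growing term 4·n² dominates as n → ∞; dropping its constant factor gives Θ(n²).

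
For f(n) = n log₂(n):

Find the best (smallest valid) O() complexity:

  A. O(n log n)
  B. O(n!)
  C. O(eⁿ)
A

f(n) = n log₂(n) is O(n log n).
All listed options are valid Big-O bounds (upper bounds),
but O(n log n) is the tightest (smallest valid bound).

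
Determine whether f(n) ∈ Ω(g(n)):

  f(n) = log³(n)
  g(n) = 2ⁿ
False

f(n) = log³(n) is O(log³ n), and g(n) = 2ⁿ is O(2ⁿ).
Since O(log³ n) grows slower than O(2ⁿ), f(n) = Ω(g(n)) is false.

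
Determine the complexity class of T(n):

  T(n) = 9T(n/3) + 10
Θ(n²)

Master Theorem: a = 9, b = 3, f(n) = 10.
Compute the critical exponent d = log₃(9) = 2.
Compare f(n) = Θ(1) against n^d:
  k = 0 < d = 2, so f(n) = O(n^(d-ε)) — Case 1.
  The recursion cost dominates: T(n) = Θ(n^d) = Θ(n²).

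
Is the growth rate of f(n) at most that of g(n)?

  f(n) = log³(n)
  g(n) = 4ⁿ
True

f(n) = log³(n) is O(log³ n), and g(n) = 4ⁿ is O(4ⁿ).
Since O(log³ n) ⊆ O(4ⁿ) (f grows no faster than g), f(n) = O(g(n)) is true.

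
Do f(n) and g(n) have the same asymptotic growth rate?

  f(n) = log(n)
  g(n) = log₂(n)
True

f(n) = log(n) and g(n) = log₂(n) are both O(log n).
Since they have the same asymptotic growth rate, f(n) = Θ(g(n)) is true.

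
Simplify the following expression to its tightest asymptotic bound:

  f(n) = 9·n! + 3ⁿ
Θ(n!)

Order the terms by growth rate: 3ⁿ ≺ 9·n!.
The fastest-growing term 9·n! dominates as n → ∞; dropping its constant factor gives Θ(n!).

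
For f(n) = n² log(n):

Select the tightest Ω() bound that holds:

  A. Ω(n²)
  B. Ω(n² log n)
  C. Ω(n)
B

f(n) = n² log(n) is Ω(n² log n).
All listed options are valid Big-Ω bounds (lower bounds),
but Ω(n² log n) is the tightest (largest valid bound).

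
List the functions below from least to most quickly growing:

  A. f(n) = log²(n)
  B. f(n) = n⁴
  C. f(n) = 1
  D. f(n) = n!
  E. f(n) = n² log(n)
C < A < E < B < D

Comparing growth rates:
C = 1 is O(1)
A = log²(n) is O(log² n)
E = n² log(n) is O(n² log n)
B = n⁴ is O(n⁴)
D = n! is O(n!)

Therefore, the order from slowest to fastest is: C < A < E < B < D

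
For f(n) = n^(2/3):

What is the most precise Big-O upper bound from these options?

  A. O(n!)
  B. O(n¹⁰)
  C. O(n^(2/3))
C

f(n) = n^(2/3) is O(n^(2/3)).
All listed options are valid Big-O bounds (upper bounds),
but O(n^(2/3)) is the tightest (smallest valid bound).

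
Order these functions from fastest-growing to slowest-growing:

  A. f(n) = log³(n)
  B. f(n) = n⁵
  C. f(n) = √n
B > C > A

Comparing growth rates:
B = n⁵ is O(n⁵)
C = √n is O(√n)
A = log³(n) is O(log³ n)

Therefore, the order from fastest to slowest is: B > C > A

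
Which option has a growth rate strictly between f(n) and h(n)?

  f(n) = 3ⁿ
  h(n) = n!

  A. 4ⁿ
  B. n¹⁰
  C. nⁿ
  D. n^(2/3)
A

We need g(n) with 3ⁿ = o(g(n)) and g(n) = o(n!), i.e. O(3ⁿ) ≺ g ≺ O(n!).
Check each option:
  A. 4ⁿ — O(4ⁿ) is strictly between O(3ⁿ) and O(n!) ✓
  B. n¹⁰ — O(n¹⁰) does not grow strictly faster than f(n)
  C. nⁿ — O(nⁿ) does not grow strictly slower than h(n)
  D. n^(2/3) — O(n^(2/3)) does not grow strictly faster than f(n)

Only option A (4ⁿ) lies strictly between.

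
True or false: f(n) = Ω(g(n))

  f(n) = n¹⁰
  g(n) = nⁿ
False

f(n) = n¹⁰ is O(n¹⁰), and g(n) = nⁿ is O(nⁿ).
Since O(n¹⁰) grows slower than O(nⁿ), f(n) = Ω(g(n)) is false.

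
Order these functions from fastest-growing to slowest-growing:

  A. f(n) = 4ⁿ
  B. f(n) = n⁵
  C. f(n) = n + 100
A > B > C

Comparing growth rates:
A = 4ⁿ is O(4ⁿ)
B = n⁵ is O(n⁵)
C = n + 100 is O(n)

Therefore, the order from fastest to slowest is: A > B > C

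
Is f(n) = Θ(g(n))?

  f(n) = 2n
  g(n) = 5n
True

f(n) = 2n and g(n) = 5n are both O(n).
Since they have the same asymptotic growth rate, f(n) = Θ(g(n)) is true.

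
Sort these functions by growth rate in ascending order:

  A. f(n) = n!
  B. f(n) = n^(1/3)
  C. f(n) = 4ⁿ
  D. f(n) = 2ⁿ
B < D < C < A

Comparing growth rates:
B = n^(1/3) is O(n^(1/3))
D = 2ⁿ is O(2ⁿ)
C = 4ⁿ is O(4ⁿ)
A = n! is O(n!)

Therefore, the order from slowest to fastest is: B < D < C < A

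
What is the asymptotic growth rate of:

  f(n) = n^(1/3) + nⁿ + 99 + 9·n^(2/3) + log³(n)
Θ(nⁿ)

Order the terms by growth rate: 99 ≺ log³(n) ≺ n^(1/3) ≺ 9·n^(2/3) ≺ nⁿ.
The fastest-growing term nⁿ dominates as n → ∞; dropping its constant factor gives Θ(nⁿ).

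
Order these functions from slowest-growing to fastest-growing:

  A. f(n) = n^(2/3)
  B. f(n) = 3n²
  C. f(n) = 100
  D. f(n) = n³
C < A < B < D

Comparing growth rates:
C = 100 is O(1)
A = n^(2/3) is O(n^(2/3))
B = 3n² is O(n²)
D = n³ is O(n³)

Therefore, the order from slowest to fastest is: C < A < B < D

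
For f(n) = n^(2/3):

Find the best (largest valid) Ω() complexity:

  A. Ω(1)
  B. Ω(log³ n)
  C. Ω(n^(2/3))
C

f(n) = n^(2/3) is Ω(n^(2/3)).
All listed options are valid Big-Ω bounds (lower bounds),
but Ω(n^(2/3)) is the tightest (largest valid bound).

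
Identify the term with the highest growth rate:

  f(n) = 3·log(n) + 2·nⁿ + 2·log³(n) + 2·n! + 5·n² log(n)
2·nⁿ

Looking at each term:
  - 3·log(n) is O(log n)
  - 2·nⁿ is O(nⁿ)
  - 2·log³(n) is O(log³ n)
  - 2·n! is O(n!)
  - 5·n² log(n) is O(n² log n)

The term 2·nⁿ (O(nⁿ)) grows fastest and dominates all others.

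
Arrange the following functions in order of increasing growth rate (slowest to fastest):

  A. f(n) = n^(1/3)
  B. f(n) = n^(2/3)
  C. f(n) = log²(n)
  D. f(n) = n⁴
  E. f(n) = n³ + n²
C < A < B < E < D

Comparing growth rates:
C = log²(n) is O(log² n)
A = n^(1/3) is O(n^(1/3))
B = n^(2/3) is O(n^(2/3))
E = n³ + n² is O(n³)
D = n⁴ is O(n⁴)

Therefore, the order from slowest to fastest is: C < A < B < E < D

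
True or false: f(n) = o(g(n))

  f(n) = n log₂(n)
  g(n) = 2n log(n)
False

f(n) = n log₂(n) is O(n log n), and g(n) = 2n log(n) is O(n log n).
Since they have the same growth rate, f(n) = o(g(n)) is false.
(f = o(g) requires f to grow strictly slower, not equal.)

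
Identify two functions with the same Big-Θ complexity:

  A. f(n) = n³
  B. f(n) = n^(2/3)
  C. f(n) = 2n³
A and C

Examining each function:
  A. n³ is O(n³)
  B. n^(2/3) is O(n^(2/3))
  C. 2n³ is O(n³)

Functions A and C both have the same complexity class.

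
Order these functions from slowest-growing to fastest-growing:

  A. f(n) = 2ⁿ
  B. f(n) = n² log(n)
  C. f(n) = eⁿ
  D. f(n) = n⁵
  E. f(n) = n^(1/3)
E < B < D < A < C

Comparing growth rates:
E = n^(1/3) is O(n^(1/3))
B = n² log(n) is O(n² log n)
D = n⁵ is O(n⁵)
A = 2ⁿ is O(2ⁿ)
C = eⁿ is O(eⁿ)

Therefore, the order from slowest to fastest is: E < B < D < A < C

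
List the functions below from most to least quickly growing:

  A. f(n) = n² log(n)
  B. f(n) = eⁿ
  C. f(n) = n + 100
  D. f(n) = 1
B > A > C > D

Comparing growth rates:
B = eⁿ is O(eⁿ)
A = n² log(n) is O(n² log n)
C = n + 100 is O(n)
D = 1 is O(1)

Therefore, the order from fastest to slowest is: B > A > C > D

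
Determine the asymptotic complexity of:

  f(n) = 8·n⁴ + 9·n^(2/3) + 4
O(n⁴)

The dominant term in 8·n⁴ + 9·n^(2/3) + 4 is 8·n⁴, which is Θ(n⁴).
Lower-order terms (9·n^(2/3), 4) are asymptotically negligible.
Constants are absorbed, so the tightest bound is O(n⁴).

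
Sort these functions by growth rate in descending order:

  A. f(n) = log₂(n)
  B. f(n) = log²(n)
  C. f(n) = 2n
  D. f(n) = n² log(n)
D > C > B > A

Comparing growth rates:
D = n² log(n) is O(n² log n)
C = 2n is O(n)
B = log²(n) is O(log² n)
A = log₂(n) is O(log n)

Therefore, the order from fastest to slowest is: D > C > B > A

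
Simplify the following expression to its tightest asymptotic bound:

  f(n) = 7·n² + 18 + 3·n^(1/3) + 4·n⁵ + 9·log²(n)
Θ(n⁵)

Order the terms by growth rate: 18 ≺ 9·log²(n) ≺ 3·n^(1/3) ≺ 7·n² ≺ 4·n⁵.
The fastest-growing term 4·n⁵ dominates as n → ∞; dropping its constant factor gives Θ(n⁵).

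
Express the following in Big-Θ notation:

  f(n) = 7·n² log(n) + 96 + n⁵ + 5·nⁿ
Θ(nⁿ)

Order the terms by growth rate: 96 ≺ 7·n² log(n) ≺ n⁵ ≺ 5·nⁿ.
The fastest-growing term 5·nⁿ dominates as n → ∞; dropping its constant factor gives Θ(nⁿ).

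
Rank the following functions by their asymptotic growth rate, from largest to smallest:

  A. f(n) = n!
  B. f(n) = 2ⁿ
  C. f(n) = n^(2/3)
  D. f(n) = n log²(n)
A > B > D > C

Comparing growth rates:
A = n! is O(n!)
B = 2ⁿ is O(2ⁿ)
D = n log²(n) is O(n log² n)
C = n^(2/3) is O(n^(2/3))

Therefore, the order from fastest to slowest is: A > B > D > C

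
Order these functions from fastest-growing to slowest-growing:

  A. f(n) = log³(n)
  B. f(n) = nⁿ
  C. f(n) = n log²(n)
B > C > A

Comparing growth rates:
B = nⁿ is O(nⁿ)
C = n log²(n) is O(n log² n)
A = log³(n) is O(log³ n)

Therefore, the order from fastest to slowest is: B > C > A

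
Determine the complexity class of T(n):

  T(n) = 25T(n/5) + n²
Θ(n² log n)

Master Theorem: a = 25, b = 5, f(n) = n².
Compute the critical exponent d = log₅(25) = 2.
Compare f(n) = Θ(n²) against n^d:
  k = 2 = d, so f(n) = Θ(n^d) — Case 2.
  Work is balanced across levels: T(n) = Θ(n^d log n) = Θ(n² log n).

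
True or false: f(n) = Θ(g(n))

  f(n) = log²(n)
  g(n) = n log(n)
False

f(n) = log²(n) is O(log² n), and g(n) = n log(n) is O(n log n).
Since they have different growth rates, f(n) = Θ(g(n)) is false.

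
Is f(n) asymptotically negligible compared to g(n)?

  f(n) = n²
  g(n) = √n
False

f(n) = n² is O(n²), and g(n) = √n is O(√n).
Since O(n²) grows faster than or equal to O(√n), f(n) = o(g(n)) is false.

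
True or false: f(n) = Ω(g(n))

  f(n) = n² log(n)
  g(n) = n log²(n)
True

f(n) = n² log(n) is O(n² log n), and g(n) = n log²(n) is O(n log² n).
Since O(n² log n) grows at least as fast as O(n log² n), f(n) = Ω(g(n)) is true.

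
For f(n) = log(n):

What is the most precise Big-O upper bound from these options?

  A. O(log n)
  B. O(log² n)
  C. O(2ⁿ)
A

f(n) = log(n) is O(log n).
All listed options are valid Big-O bounds (upper bounds),
but O(log n) is the tightest (smallest valid bound).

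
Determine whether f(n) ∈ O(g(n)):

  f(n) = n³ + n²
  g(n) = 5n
False

f(n) = n³ + n² is O(n³), and g(n) = 5n is O(n).
Since O(n³) grows faster than O(n), f(n) = O(g(n)) is false.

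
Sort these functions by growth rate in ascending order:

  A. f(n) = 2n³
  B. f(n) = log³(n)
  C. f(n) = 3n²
B < C < A

Comparing growth rates:
B = log³(n) is O(log³ n)
C = 3n² is O(n²)
A = 2n³ is O(n³)

Therefore, the order from slowest to fastest is: B < C < A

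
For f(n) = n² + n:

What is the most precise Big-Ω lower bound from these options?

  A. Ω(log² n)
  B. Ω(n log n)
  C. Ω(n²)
C

f(n) = n² + n is Ω(n²).
All listed options are valid Big-Ω bounds (lower bounds),
but Ω(n²) is the tightest (largest valid bound).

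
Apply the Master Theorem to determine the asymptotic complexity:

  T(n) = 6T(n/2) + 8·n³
Θ(n³)

Master Theorem: a = 6, b = 2, f(n) = 8·n³.
Compute the critical exponent d = log₂(6) = 2.585.
Compare f(n) = Θ(n³) against n^d:
  k = 3 > d = 2.585, so f(n) = Ω(n^(d+ε)) — Case 3.
  Regularity: a·(n/b)^3/n^3 = a/b^3 = 6/8 < 1 ✓.
  The top-level work dominates: T(n) = Θ(f(n)) = Θ(n³).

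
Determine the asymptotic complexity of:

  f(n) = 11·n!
O(n!)

The dominant term in 11·n! is 11·n!, which is Θ(n!).
Constants are absorbed, so the tightest bound is O(n!).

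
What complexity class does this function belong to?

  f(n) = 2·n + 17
O(n)

The dominant term in 2·n + 17 is 2·n, which is Θ(n).
Lower-order terms (17) are asymptotically negligible.
Constants are absorbed, so the tightest bound is O(n).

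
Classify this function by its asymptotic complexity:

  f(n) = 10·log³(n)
O(log³ n)

The dominant term in 10·log³(n) is 10·log³(n), which is Θ(log³ n).
Constants are absorbed, so the tightest bound is O(log³ n).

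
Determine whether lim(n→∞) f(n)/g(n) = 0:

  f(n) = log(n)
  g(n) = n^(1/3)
True

f(n) = log(n) is O(log n), and g(n) = n^(1/3) is O(n^(1/3)).
Since O(log n) grows strictly slower than O(n^(1/3)), f(n) = o(g(n)) is true.
This means lim(n→∞) f(n)/g(n) = 0.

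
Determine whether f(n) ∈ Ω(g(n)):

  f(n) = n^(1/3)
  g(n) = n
False

f(n) = n^(1/3) is O(n^(1/3)), and g(n) = n is O(n).
Since O(n^(1/3)) grows slower than O(n), f(n) = Ω(g(n)) is false.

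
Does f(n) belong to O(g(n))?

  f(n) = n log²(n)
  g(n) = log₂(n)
False

f(n) = n log²(n) is O(n log² n), and g(n) = log₂(n) is O(log n).
Since O(n log² n) grows faster than O(log n), f(n) = O(g(n)) is false.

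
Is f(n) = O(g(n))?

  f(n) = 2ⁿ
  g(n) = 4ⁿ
True

f(n) = 2ⁿ is O(2ⁿ), and g(n) = 4ⁿ is O(4ⁿ).
Since O(2ⁿ) ⊆ O(4ⁿ) (f grows no faster than g), f(n) = O(g(n)) is true.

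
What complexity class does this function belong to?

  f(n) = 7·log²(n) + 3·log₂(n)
O(log² n)

The dominant term in 7·log²(n) + 3·log₂(n) is 7·log²(n), which is Θ(log² n).
Lower-order terms (3·log₂(n)) are asymptotically negligible.
Constants are absorbed, so the tightest bound is O(log² n).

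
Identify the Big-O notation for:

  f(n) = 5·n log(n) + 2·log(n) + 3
O(n log n)

The dominant term in 5·n log(n) + 2·log(n) + 3 is 5·n log(n), which is Θ(n log n).
Lower-order terms (2·log(n), 3) are asymptotically negligible.
Constants are absorbed, so the tightest bound is O(n log n).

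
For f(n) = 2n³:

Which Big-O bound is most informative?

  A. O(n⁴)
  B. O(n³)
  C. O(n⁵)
B

f(n) = 2n³ is O(n³).
All listed options are valid Big-O bounds (upper bounds),
but O(n³) is the tightest (smallest valid bound).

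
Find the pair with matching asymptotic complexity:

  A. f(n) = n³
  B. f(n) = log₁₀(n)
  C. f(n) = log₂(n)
B and C

Examining each function:
  A. n³ is O(n³)
  B. log₁₀(n) is O(log n)
  C. log₂(n) is O(log n)

Functions B and C both have the same complexity class.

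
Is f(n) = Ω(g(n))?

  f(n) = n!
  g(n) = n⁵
True

f(n) = n! is O(n!), and g(n) = n⁵ is O(n⁵).
Since O(n!) grows at least as fast as O(n⁵), f(n) = Ω(g(n)) is true.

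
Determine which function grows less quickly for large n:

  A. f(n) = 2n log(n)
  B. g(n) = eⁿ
A

f(n) = 2n log(n) is O(n log n), while g(n) = eⁿ is O(eⁿ).
Since O(n log n) grows slower than O(eⁿ), f(n) is dominated.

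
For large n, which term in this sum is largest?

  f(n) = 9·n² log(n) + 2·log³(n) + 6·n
9·n² log(n)

Looking at each term:
  - 9·n² log(n) is O(n² log n)
  - 2·log³(n) is O(log³ n)
  - 6·n is O(n)

The term 9·n² log(n) (O(n² log n)) grows fastest and dominates all others.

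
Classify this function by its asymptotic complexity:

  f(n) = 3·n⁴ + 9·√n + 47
O(n⁴)

The dominant term in 3·n⁴ + 9·√n + 47 is 3·n⁴, which is Θ(n⁴).
Lower-order terms (9·√n, 47) are asymptotically negligible.
Constants are absorbed, so the tightest bound is O(n⁴).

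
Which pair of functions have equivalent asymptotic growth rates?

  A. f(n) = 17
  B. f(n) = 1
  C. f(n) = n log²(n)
A and B

Examining each function:
  A. 17 is O(1)
  B. 1 is O(1)
  C. n log²(n) is O(n log² n)

Functions A and B both have the same complexity class.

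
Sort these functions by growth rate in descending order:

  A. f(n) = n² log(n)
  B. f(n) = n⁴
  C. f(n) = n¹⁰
C > B > A

Comparing growth rates:
C = n¹⁰ is O(n¹⁰)
B = n⁴ is O(n⁴)
A = n² log(n) is O(n² log n)

Therefore, the order from fastest to slowest is: C > B > A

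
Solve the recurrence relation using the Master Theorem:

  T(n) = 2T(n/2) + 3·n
Θ(n log n)

Master Theorem: a = 2, b = 2, f(n) = 3·n.
Compute the critical exponent d = log₂(2) = 1.
Compare f(n) = Θ(n) against n^d:
  k = 1 = d, so f(n) = Θ(n^d) — Case 2.
  Work is balanced across levels: T(n) = Θ(n^d log n) = Θ(n log n).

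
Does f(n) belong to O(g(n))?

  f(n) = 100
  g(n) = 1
True

f(n) = 100 and g(n) = 1 are both O(1).
Big-O permits equal growth rates (f ≤ c·g for some c), so f(n) = O(g(n)) is true.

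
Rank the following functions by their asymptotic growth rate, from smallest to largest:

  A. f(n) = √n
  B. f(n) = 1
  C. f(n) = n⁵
B < A < C

Comparing growth rates:
B = 1 is O(1)
A = √n is O(√n)
C = n⁵ is O(n⁵)

Therefore, the order from slowest to fastest is: B < A < C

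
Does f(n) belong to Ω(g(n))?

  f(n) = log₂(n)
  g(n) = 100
True

f(n) = log₂(n) is O(log n), and g(n) = 100 is O(1).
Since O(log n) grows at least as fast as O(1), f(n) = Ω(g(n)) is true.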